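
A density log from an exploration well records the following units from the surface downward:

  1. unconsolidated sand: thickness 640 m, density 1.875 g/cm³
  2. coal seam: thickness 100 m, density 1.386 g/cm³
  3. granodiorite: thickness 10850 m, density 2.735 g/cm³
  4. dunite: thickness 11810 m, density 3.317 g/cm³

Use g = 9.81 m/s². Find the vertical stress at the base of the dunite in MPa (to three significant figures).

unconsolidated sand: 1875 kg/m³ × 9.81 m/s² × 640 m = 1.177×10^7 Pa = 11.77 MPa
coal seam: 1386 kg/m³ × 9.81 m/s² × 100 m = 1.360×10^6 Pa = 1.360 MPa
granodiorite: 2735 kg/m³ × 9.81 m/s² × 10850 m = 2.911×10^8 Pa = 291.1 MPa
dunite: 3317 kg/m³ × 9.81 m/s² × 11810 m = 3.843×10^8 Pa = 384.3 MPa
Total = 11.77 + 1.360 + 291.1 + 384.3 = 688.54 MPa

689 MPa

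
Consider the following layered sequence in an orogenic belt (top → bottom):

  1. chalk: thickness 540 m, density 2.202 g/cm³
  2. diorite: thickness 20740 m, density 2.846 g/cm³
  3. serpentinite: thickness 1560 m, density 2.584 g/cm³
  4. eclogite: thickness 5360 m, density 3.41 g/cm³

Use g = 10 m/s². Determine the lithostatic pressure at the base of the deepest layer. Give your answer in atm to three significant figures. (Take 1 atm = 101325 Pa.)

8140 atm

chalk: 2202 kg/m³ × 10 m/s² × 540 m = 1.189×10^7 Pa = 117.4 atm
diorite: 2846 kg/m³ × 10 m/s² × 20740 m = 5.903×10^8 Pa = 5825 atm
serpentinite: 2584 kg/m³ × 10 m/s² × 1560 m = 4.031×10^7 Pa = 397.8 atm
eclogite: 3410 kg/m³ × 10 m/s² × 5360 m = 1.828×10^8 Pa = 1804 atm
Total = 117.4 + 5825 + 397.8 + 1804 = 8144.5 atm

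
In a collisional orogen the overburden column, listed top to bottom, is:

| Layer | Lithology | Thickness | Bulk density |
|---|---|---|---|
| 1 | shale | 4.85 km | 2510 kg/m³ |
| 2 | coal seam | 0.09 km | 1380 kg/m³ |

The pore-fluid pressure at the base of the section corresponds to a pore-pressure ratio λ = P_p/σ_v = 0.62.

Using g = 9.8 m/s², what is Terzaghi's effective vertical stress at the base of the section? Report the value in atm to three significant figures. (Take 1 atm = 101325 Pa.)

Overburden (lithostatic) stress σ_v:
shale: 2510 kg/m³ × 9.8 m/s² × 4850 m = 1.193×10^8 Pa = 119.3 MPa
coal seam: 1380 kg/m³ × 9.8 m/s² × 90 m = 1.217×10^6 Pa = 1.217 MPa
Total = 119.3 + 1.217 = 120.52 MPa
Pore pressure P_p = λ·σ_v = 0.62 × 120.5 MPa = 74.72 MPa
Effective stress σ' = σ_v − P_p = 120.5 − 74.72 = 45.797 MPa = 451.98 atm

452 atm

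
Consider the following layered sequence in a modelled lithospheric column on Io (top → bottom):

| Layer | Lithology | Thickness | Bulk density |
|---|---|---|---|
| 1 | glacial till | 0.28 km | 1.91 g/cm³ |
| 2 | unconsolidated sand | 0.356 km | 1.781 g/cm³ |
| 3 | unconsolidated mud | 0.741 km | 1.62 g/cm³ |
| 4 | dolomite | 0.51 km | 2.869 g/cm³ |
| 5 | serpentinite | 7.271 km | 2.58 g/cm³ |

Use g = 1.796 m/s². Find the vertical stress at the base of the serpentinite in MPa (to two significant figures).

glacial till: 1910 kg/m³ × 1.796 m/s² × 280 m = 9.605×10^5 Pa = 0.9605 MPa
unconsolidated sand: 1781 kg/m³ × 1.796 m/s² × 356 m = 1.139×10^6 Pa = 1.139 MPa
unconsolidated mud: 1620 kg/m³ × 1.796 m/s² × 741 m = 2.156×10^6 Pa = 2.156 MPa
dolomite: 2869 kg/m³ × 1.796 m/s² × 510 m = 2.628×10^6 Pa = 2.628 MPa
serpentinite: 2580 kg/m³ × 1.796 m/s² × 7271 m = 3.369×10^7 Pa = 33.69 MPa
Total = 0.9605 + 1.139 + 2.156 + 2.628 + 33.69 = 40.575 MPa

41 MPa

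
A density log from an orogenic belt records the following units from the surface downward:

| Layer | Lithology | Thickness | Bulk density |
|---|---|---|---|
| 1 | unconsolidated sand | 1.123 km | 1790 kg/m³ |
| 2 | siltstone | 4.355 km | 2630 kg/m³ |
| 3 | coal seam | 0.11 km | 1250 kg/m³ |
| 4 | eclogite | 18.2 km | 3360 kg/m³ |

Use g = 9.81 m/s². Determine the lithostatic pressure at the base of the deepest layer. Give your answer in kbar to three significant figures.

unconsolidated sand: 1790 kg/m³ × 9.81 m/s² × 1123 m = 1.972×10^7 Pa = 0.1972 kbar
siltstone: 2630 kg/m³ × 9.81 m/s² × 4355 m = 1.124×10^8 Pa = 1.124 kbar
coal seam: 1250 kg/m³ × 9.81 m/s² × 110 m = 1.349×10^6 Pa = 0.01349 kbar
eclogite: 3360 kg/m³ × 9.81 m/s² × 18200 m = 5.999×10^8 Pa = 5.999 kbar
Total = 0.1972 + 1.124 + 0.01349 + 5.999 = 7.3333 kbar

7.33 kbar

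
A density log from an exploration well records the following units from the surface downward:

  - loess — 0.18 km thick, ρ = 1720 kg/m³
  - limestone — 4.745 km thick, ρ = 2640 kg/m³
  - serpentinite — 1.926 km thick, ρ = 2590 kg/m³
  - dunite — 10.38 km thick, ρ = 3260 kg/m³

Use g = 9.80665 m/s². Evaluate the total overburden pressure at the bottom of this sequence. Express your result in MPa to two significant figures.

loess: 1720 kg/m³ × 9.80665 m/s² × 180 m = 3.036×10^6 Pa = 3.036 MPa
limestone: 2640 kg/m³ × 9.80665 m/s² × 4745 m = 1.228×10^8 Pa = 122.8 MPa
serpentinite: 2590 kg/m³ × 9.80665 m/s² × 1926 m = 4.892×10^7 Pa = 48.92 MPa
dunite: 3260 kg/m³ × 9.80665 m/s² × 10380 m = 3.318×10^8 Pa = 331.8 MPa
Total = 3.036 + 122.8 + 48.92 + 331.8 = 506.65 MPa

510 MPa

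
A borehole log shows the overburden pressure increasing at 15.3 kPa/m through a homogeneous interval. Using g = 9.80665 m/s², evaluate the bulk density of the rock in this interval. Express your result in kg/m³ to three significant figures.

1560 kg/m³

ρ = (dP/dz)/g = 15.3 kPa/m / 9.80665 m/s² = 15300 Pa/m / 9.80665 m/s² = 1560.2 kg/m³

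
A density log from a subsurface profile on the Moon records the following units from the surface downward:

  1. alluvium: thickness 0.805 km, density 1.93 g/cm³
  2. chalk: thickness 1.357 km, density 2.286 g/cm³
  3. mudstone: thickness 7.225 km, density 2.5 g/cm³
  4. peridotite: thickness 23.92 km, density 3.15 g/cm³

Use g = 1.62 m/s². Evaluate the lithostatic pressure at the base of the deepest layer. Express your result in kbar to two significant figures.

1.6 kbar

alluvium: 1930 kg/m³ × 1.62 m/s² × 805 m = 2.517×10^6 Pa = 0.02517 kbar
chalk: 2286 kg/m³ × 1.62 m/s² × 1357 m = 5.025×10^6 Pa = 0.05025 kbar
mudstone: 2500 kg/m³ × 1.62 m/s² × 7225 m = 2.926×10^7 Pa = 0.2926 kbar
peridotite: 3150 kg/m³ × 1.62 m/s² × 23920 m = 1.221×10^8 Pa = 1.221 kbar
Total = 0.02517 + 0.05025 + 0.2926 + 1.221 = 1.5887 kbar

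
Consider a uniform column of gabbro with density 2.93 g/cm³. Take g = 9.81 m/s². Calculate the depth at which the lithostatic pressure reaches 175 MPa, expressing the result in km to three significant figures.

h = P/(ρg) = 175 MPa / (2930 kg/m³ × 9.81 m/s²) = 1.750×10^8 Pa / 28743 Pa/m = 6088.4 m
= 6.0884 km

6.09 km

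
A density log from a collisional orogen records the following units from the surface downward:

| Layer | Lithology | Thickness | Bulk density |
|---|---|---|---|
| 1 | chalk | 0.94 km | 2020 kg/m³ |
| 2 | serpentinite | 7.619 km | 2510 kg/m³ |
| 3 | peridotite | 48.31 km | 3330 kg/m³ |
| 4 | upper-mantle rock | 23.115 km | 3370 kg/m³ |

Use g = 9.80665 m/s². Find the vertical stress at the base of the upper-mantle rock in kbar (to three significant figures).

chalk: 2020 kg/m³ × 9.80665 m/s² × 940 m = 1.862×10^7 Pa = 0.1862 kbar
serpentinite: 2510 kg/m³ × 9.80665 m/s² × 7619 m = 1.875×10^8 Pa = 1.875 kbar
peridotite: 3330 kg/m³ × 9.80665 m/s² × 48310 m = 1.578×10^9 Pa = 15.78 kbar
upper-mantle rock: 3370 kg/m³ × 9.80665 m/s² × 23115 m = 7.639×10^8 Pa = 7.639 kbar
Total = 0.1862 + 1.875 + 15.78 + 7.639 = 25.477 kbar

25.5 kbar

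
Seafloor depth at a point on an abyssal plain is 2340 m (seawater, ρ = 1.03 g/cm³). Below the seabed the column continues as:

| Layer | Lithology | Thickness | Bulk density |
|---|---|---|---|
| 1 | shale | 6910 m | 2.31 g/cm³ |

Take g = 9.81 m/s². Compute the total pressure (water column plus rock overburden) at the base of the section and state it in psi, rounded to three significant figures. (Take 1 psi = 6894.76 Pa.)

26100 psi

seawater: 1030 kg/m³ × 9.81 m/s² × 2340 m = 2.364×10^7 Pa = 3429 psi
shale: 2310 kg/m³ × 9.81 m/s² × 6910 m = 1.566×10^8 Pa = 22711 psi
Total = 3429 + 22711 = 26140 psi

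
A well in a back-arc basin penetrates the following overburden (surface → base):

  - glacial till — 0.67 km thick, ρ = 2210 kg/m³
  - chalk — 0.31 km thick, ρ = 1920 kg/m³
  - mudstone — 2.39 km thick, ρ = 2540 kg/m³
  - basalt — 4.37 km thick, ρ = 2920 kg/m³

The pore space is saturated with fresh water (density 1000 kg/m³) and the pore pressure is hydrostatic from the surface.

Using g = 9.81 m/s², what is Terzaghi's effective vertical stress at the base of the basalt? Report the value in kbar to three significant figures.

1.29 kbar

Overburden (lithostatic) stress σ_v:
glacial till: 2210 kg/m³ × 9.81 m/s² × 670 m = 1.453×10^7 Pa = 14.53 MPa
chalk: 1920 kg/m³ × 9.81 m/s² × 310 m = 5.839×10^6 Pa = 5.839 MPa
mudstone: 2540 kg/m³ × 9.81 m/s² × 2390 m = 5.955×10^7 Pa = 59.55 MPa
basalt: 2920 kg/m³ × 9.81 m/s² × 4370 m = 1.252×10^8 Pa = 125.2 MPa
Total = 14.53 + 5.839 + 59.55 + 125.2 = 205.10 MPa
Pore pressure P_p = 1000 kg/m³ × 9.81 m/s² × 7740 m = 7.593×10^7 Pa = 75.93 MPa
Effective stress σ' = σ_v − P_p = 205.1 − 75.93 = 129.17 MPa = 1.2917 kbar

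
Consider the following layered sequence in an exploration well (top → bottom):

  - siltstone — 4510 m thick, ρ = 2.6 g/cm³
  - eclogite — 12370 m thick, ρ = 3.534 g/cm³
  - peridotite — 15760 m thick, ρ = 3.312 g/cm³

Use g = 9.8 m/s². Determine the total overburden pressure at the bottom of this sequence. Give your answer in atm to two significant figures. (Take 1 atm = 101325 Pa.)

siltstone: 2600 kg/m³ × 9.8 m/s² × 4510 m = 1.149×10^8 Pa = 1134 atm
eclogite: 3534 kg/m³ × 9.8 m/s² × 12370 m = 4.284×10^8 Pa = 4228 atm
peridotite: 3312 kg/m³ × 9.8 m/s² × 15760 m = 5.115×10^8 Pa = 5048 atm
Total = 1134 + 4228 + 5048 = 10411 atm

10000 atm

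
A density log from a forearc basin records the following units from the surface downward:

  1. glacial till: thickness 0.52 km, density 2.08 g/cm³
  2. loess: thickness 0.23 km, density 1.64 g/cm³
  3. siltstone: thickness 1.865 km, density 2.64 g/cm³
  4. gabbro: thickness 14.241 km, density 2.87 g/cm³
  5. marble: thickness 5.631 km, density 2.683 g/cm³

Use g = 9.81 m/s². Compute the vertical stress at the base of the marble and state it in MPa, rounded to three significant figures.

612 MPa

glacial till: 2080 kg/m³ × 9.81 m/s² × 520 m = 1.061×10^7 Pa = 10.61 MPa
loess: 1640 kg/m³ × 9.81 m/s² × 230 m = 3.700×10^6 Pa = 3.700 MPa
siltstone: 2640 kg/m³ × 9.81 m/s² × 1865 m = 4.830×10^7 Pa = 48.30 MPa
gabbro: 2870 kg/m³ × 9.81 m/s² × 14241 m = 4.010×10^8 Pa = 401.0 MPa
marble: 2683 kg/m³ × 9.81 m/s² × 5631 m = 1.482×10^8 Pa = 148.2 MPa
Total = 10.61 + 3.700 + 48.30 + 401.0 + 148.2 = 611.77 MPa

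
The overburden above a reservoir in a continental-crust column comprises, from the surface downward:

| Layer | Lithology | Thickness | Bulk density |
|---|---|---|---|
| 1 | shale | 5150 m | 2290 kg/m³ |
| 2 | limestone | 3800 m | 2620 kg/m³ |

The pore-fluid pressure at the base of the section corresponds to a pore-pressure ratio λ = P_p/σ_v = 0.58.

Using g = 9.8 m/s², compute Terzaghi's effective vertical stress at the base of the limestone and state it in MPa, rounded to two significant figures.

90 MPa

Overburden (lithostatic) stress σ_v:
shale: 2290 kg/m³ × 9.8 m/s² × 5150 m = 1.156×10^8 Pa = 115.6 MPa
limestone: 2620 kg/m³ × 9.8 m/s² × 3800 m = 9.757×10^7 Pa = 97.57 MPa
Total = 115.6 + 97.57 = 213.15 MPa
Pore pressure P_p = λ·σ_v = 0.58 × 213.1 MPa = 123.6 MPa
Effective stress σ' = σ_v − P_p = 213.1 − 123.6 = 89.521 MPa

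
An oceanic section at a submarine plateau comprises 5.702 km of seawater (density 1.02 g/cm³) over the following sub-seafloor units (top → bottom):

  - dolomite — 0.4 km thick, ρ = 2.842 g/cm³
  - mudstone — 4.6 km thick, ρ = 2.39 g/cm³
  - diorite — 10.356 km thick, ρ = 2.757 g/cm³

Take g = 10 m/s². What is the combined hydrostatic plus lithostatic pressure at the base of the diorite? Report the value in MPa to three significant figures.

465 MPa

seawater: 1020 kg/m³ × 10 m/s² × 5702 m = 5.816×10^7 Pa = 58.16 MPa
dolomite: 2842 kg/m³ × 10 m/s² × 400 m = 1.137×10^7 Pa = 11.37 MPa
mudstone: 2390 kg/m³ × 10 m/s² × 4600 m = 1.099×10^8 Pa = 109.9 MPa
diorite: 2757 kg/m³ × 10 m/s² × 10356 m = 2.855×10^8 Pa = 285.5 MPa
Total = 58.16 + 11.37 + 109.9 + 285.5 = 464.98 MPa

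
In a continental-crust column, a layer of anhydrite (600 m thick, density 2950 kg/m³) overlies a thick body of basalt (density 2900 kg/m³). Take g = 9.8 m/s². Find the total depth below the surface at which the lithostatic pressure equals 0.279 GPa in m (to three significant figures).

Pressure at base of upper layers: 2950×9.8×600 = 1.735×10^7 Pa = 0.01735 GPa
Remaining pressure to be supplied by basalt: 2.790×10^8 − 1.735×10^7 = 2.617×10^8 Pa
Additional depth in basalt = 2.617×10^8 Pa / (2900 kg/m³ × 9.8 m/s²) = 9206.7 m
Total depth = 600 m + 9206.7 m = 9806.7 m

9810 m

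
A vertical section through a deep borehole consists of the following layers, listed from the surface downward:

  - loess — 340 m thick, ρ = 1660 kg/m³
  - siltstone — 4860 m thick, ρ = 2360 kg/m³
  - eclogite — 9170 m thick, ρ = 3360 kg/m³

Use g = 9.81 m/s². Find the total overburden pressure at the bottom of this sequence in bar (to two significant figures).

loess: 1660 kg/m³ × 9.81 m/s² × 340 m = 5.537×10^6 Pa = 55.37 bar
siltstone: 2360 kg/m³ × 9.81 m/s² × 4860 m = 1.125×10^8 Pa = 1125 bar
eclogite: 3360 kg/m³ × 9.81 m/s² × 9170 m = 3.023×10^8 Pa = 3023 bar
Total = 55.37 + 1125 + 3023 = 4203.1 bar

4200 bar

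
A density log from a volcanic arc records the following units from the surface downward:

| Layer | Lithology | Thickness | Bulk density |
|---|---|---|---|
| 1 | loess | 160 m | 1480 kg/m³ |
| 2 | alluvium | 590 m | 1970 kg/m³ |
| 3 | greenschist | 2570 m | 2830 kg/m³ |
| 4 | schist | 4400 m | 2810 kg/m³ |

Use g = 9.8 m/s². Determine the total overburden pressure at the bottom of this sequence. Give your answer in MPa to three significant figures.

loess: 1480 kg/m³ × 9.8 m/s² × 160 m = 2.321×10^6 Pa = 2.321 MPa
alluvium: 1970 kg/m³ × 9.8 m/s² × 590 m = 1.139×10^7 Pa = 11.39 MPa
greenschist: 2830 kg/m³ × 9.8 m/s² × 2570 m = 7.128×10^7 Pa = 71.28 MPa
schist: 2810 kg/m³ × 9.8 m/s² × 4400 m = 1.212×10^8 Pa = 121.2 MPa
Total = 2.321 + 11.39 + 71.28 + 121.2 = 206.15 MPa

206 MPa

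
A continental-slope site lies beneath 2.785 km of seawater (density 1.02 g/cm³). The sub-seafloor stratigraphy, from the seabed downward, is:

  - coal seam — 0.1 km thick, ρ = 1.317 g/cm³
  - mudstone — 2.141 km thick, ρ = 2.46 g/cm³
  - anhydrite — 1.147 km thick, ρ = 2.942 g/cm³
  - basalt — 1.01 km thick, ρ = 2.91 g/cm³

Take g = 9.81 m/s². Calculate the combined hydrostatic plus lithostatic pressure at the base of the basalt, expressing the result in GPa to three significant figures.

0.143 GPa

seawater: 1020 kg/m³ × 9.81 m/s² × 2785 m = 2.787×10^7 Pa = 0.02787 GPa
coal seam: 1317 kg/m³ × 9.81 m/s² × 100 m = 1.292×10^6 Pa = 1.292×10^-3 GPa
mudstone: 2460 kg/m³ × 9.81 m/s² × 2141 m = 5.167×10^7 Pa = 0.05167 GPa
anhydrite: 2942 kg/m³ × 9.81 m/s² × 1147 m = 3.310×10^7 Pa = 0.03310 GPa
basalt: 2910 kg/m³ × 9.81 m/s² × 1010 m = 2.883×10^7 Pa = 0.02883 GPa
Total = 0.02787 + 1.292×10^-3 + 0.05167 + 0.03310 + 0.02883 = 0.14276 GPa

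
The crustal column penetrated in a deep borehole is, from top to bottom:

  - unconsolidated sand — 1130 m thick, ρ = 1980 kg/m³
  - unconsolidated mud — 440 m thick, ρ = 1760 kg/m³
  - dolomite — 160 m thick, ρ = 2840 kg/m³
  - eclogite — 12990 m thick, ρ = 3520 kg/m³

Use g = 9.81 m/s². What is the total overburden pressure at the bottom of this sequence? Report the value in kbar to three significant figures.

4.83 kbar

unconsolidated sand: 1980 kg/m³ × 9.81 m/s² × 1130 m = 2.195×10^7 Pa = 0.2195 kbar
unconsolidated mud: 1760 kg/m³ × 9.81 m/s² × 440 m = 7.597×10^6 Pa = 0.07597 kbar
dolomite: 2840 kg/m³ × 9.81 m/s² × 160 m = 4.458×10^6 Pa = 0.04458 kbar
eclogite: 3520 kg/m³ × 9.81 m/s² × 12990 m = 4.486×10^8 Pa = 4.486 kbar
Total = 0.2195 + 0.07597 + 0.04458 + 4.486 = 4.8256 kbar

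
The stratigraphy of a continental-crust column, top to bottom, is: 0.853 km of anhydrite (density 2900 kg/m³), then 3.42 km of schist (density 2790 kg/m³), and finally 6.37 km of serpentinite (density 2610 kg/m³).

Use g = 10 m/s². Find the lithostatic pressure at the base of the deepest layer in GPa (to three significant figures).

anhydrite: 2900 kg/m³ × 10 m/s² × 853 m = 2.474×10^7 Pa = 0.02474 GPa
schist: 2790 kg/m³ × 10 m/s² × 3420 m = 9.542×10^7 Pa = 0.09542 GPa
serpentinite: 2610 kg/m³ × 10 m/s² × 6370 m = 1.663×10^8 Pa = 0.1663 GPa
Total = 0.02474 + 0.09542 + 0.1663 = 0.28641 GPa

0.286 GPa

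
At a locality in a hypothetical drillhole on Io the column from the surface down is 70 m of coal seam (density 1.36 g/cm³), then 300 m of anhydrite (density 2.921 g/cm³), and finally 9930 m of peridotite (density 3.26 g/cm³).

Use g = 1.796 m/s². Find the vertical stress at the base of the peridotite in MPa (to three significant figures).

59.9 MPa

coal seam: 1360 kg/m³ × 1.796 m/s² × 70 m = 1.710×10^5 Pa = 0.1710 MPa
anhydrite: 2921 kg/m³ × 1.796 m/s² × 300 m = 1.574×10^6 Pa = 1.574 MPa
peridotite: 3260 kg/m³ × 1.796 m/s² × 9930 m = 5.814×10^7 Pa = 58.14 MPa
Total = 0.1710 + 1.574 + 58.14 = 59.885 MPa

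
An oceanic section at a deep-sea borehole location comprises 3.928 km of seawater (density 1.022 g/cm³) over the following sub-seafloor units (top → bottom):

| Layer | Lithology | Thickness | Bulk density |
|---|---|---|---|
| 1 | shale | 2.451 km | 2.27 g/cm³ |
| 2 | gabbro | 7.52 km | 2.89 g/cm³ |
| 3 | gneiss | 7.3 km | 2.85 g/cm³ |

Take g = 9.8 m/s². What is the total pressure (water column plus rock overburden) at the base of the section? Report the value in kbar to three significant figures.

seawater: 1022 kg/m³ × 9.8 m/s² × 3928 m = 3.934×10^7 Pa = 0.3934 kbar
shale: 2270 kg/m³ × 9.8 m/s² × 2451 m = 5.452×10^7 Pa = 0.5452 kbar
gabbro: 2890 kg/m³ × 9.8 m/s² × 7520 m = 2.130×10^8 Pa = 2.130 kbar
gneiss: 2850 kg/m³ × 9.8 m/s² × 7300 m = 2.039×10^8 Pa = 2.039 kbar
Total = 0.3934 + 0.5452 + 2.130 + 2.039 = 5.1074 kbar

5.11 kbar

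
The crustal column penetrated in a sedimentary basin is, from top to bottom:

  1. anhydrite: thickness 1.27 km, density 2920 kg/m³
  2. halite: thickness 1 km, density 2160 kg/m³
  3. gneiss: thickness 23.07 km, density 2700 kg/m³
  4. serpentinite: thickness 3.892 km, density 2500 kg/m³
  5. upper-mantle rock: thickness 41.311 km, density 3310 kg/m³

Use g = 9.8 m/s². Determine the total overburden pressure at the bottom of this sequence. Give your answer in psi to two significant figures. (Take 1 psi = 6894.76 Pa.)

310000 psi

anhydrite: 2920 kg/m³ × 9.8 m/s² × 1270 m = 3.634×10^7 Pa = 5271 psi
halite: 2160 kg/m³ × 9.8 m/s² × 1000 m = 2.117×10^7 Pa = 3070 psi
gneiss: 2700 kg/m³ × 9.8 m/s² × 23070 m = 6.104×10^8 Pa = 88536 psi
serpentinite: 2500 kg/m³ × 9.8 m/s² × 3892 m = 9.535×10^7 Pa = 13830 psi
upper-mantle rock: 3310 kg/m³ × 9.8 m/s² × 41311 m = 1.340×10^9 Pa = 1.944×10^5 psi
Total = 5271 + 3070 + 88536 + 13830 + 1.944×10^5 = 3.0506×10^5 psi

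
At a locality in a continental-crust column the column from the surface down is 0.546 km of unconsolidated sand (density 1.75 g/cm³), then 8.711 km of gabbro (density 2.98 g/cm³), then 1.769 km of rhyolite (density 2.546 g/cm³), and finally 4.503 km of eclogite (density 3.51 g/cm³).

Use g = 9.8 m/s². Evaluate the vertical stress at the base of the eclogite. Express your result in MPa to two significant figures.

unconsolidated sand: 1750 kg/m³ × 9.8 m/s² × 546 m = 9.364×10^6 Pa = 9.364 MPa
gabbro: 2980 kg/m³ × 9.8 m/s² × 8711 m = 2.544×10^8 Pa = 254.4 MPa
rhyolite: 2546 kg/m³ × 9.8 m/s² × 1769 m = 4.414×10^7 Pa = 44.14 MPa
eclogite: 3510 kg/m³ × 9.8 m/s² × 4503 m = 1.549×10^8 Pa = 154.9 MPa
Total = 9.364 + 254.4 + 44.14 + 154.9 = 462.79 MPa

460 MPa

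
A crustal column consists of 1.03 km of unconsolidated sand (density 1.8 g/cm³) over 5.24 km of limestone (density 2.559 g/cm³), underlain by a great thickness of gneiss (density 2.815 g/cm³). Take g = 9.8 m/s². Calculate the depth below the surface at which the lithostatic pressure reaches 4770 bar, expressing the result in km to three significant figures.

18.1 km

Pressure at base of upper layers: 1800×9.8×1030 + 2559×9.8×5240 = 1.496×10^8 Pa = 1496 bar
Remaining pressure to be supplied by gneiss: 4.770×10^8 − 1.496×10^8 = 3.274×10^8 Pa
Additional depth in gneiss = 3.274×10^8 Pa / (2815 kg/m³ × 9.8 m/s²) = 11869 m
Total depth = 6270 m + 11869 m = 18139 m
= 18.139 km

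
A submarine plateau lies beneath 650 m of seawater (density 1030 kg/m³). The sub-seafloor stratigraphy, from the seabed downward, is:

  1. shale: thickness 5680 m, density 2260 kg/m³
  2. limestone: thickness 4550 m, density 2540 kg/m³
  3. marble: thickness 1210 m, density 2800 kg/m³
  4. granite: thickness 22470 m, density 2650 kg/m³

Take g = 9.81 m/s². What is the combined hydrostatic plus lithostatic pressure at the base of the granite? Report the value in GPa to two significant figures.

0.86 GPa

seawater: 1030 kg/m³ × 9.81 m/s² × 650 m = 6.568×10^6 Pa = 6.568×10^-3 GPa
shale: 2260 kg/m³ × 9.81 m/s² × 5680 m = 1.259×10^8 Pa = 0.1259 GPa
limestone: 2540 kg/m³ × 9.81 m/s² × 4550 m = 1.134×10^8 Pa = 0.1134 GPa
marble: 2800 kg/m³ × 9.81 m/s² × 1210 m = 3.324×10^7 Pa = 0.03324 GPa
granite: 2650 kg/m³ × 9.81 m/s² × 22470 m = 5.841×10^8 Pa = 0.5841 GPa
Total = 6.568×10^-3 + 0.1259 + 0.1134 + 0.03324 + 0.5841 = 0.86325 GPa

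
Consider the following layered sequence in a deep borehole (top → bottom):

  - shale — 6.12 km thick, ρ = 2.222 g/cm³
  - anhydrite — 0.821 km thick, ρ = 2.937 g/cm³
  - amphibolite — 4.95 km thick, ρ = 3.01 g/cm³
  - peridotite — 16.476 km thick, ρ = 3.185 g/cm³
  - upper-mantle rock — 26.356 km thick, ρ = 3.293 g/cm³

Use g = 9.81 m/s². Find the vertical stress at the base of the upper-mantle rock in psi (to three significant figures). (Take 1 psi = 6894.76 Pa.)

shale: 2222 kg/m³ × 9.81 m/s² × 6120 m = 1.334×10^8 Pa = 19348 psi
anhydrite: 2937 kg/m³ × 9.81 m/s² × 821 m = 2.365×10^7 Pa = 3431 psi
amphibolite: 3010 kg/m³ × 9.81 m/s² × 4950 m = 1.462×10^8 Pa = 21199 psi
peridotite: 3185 kg/m³ × 9.81 m/s² × 16476 m = 5.148×10^8 Pa = 74664 psi
upper-mantle rock: 3293 kg/m³ × 9.81 m/s² × 26356 m = 8.514×10^8 Pa = 1.235×10^5 psi
Total = 19348 + 3431 + 21199 + 74664 + 1.235×10^5 = 2.4213×10^5 psi

242000 psi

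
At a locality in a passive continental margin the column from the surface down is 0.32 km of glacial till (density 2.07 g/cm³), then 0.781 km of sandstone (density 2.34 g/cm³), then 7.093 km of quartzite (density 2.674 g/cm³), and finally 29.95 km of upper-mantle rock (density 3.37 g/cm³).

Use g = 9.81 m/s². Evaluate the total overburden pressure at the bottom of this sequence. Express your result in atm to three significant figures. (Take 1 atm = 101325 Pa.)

11800 atm

glacial till: 2070 kg/m³ × 9.81 m/s² × 320 m = 6.498×10^6 Pa = 64.13 atm
sandstone: 2340 kg/m³ × 9.81 m/s² × 781 m = 1.793×10^7 Pa = 176.9 atm
quartzite: 2674 kg/m³ × 9.81 m/s² × 7093 m = 1.861×10^8 Pa = 1836 atm
upper-mantle rock: 3370 kg/m³ × 9.81 m/s² × 29950 m = 9.901×10^8 Pa = 9772 atm
Total = 64.13 + 176.9 + 1836 + 9772 = 11849 atm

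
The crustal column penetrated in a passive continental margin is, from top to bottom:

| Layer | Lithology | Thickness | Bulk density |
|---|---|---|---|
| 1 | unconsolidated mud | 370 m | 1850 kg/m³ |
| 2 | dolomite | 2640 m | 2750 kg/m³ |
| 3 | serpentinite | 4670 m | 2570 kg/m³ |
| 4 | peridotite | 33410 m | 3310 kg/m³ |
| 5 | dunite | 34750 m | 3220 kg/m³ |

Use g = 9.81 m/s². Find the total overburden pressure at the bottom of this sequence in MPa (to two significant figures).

unconsolidated mud: 1850 kg/m³ × 9.81 m/s² × 370 m = 6.715×10^6 Pa = 6.715 MPa
dolomite: 2750 kg/m³ × 9.81 m/s² × 2640 m = 7.122×10^7 Pa = 71.22 MPa
serpentinite: 2570 kg/m³ × 9.81 m/s² × 4670 m = 1.177×10^8 Pa = 117.7 MPa
peridotite: 3310 kg/m³ × 9.81 m/s² × 33410 m = 1.085×10^9 Pa = 1085 MPa
dunite: 3220 kg/m³ × 9.81 m/s² × 34750 m = 1.098×10^9 Pa = 1098 MPa
Total = 6.715 + 71.22 + 117.7 + 1085 + 1098 = 2378.2 MPa

2400 MPa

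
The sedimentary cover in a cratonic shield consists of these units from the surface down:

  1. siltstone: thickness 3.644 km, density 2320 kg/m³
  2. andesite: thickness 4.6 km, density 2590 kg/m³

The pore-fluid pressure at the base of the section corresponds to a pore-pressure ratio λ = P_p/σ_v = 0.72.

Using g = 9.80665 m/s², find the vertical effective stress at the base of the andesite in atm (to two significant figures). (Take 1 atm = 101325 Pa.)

Overburden (lithostatic) stress σ_v:
siltstone: 2320 kg/m³ × 9.80665 m/s² × 3644 m = 8.291×10^7 Pa = 82.91 MPa
andesite: 2590 kg/m³ × 9.80665 m/s² × 4600 m = 1.168×10^8 Pa = 116.8 MPa
Total = 82.91 + 116.8 = 199.74 MPa
Pore pressure P_p = λ·σ_v = 0.72 × 199.7 MPa = 143.8 MPa
Effective stress σ' = σ_v − P_p = 199.7 − 143.8 = 55.928 MPa = 551.97 atm

550 atm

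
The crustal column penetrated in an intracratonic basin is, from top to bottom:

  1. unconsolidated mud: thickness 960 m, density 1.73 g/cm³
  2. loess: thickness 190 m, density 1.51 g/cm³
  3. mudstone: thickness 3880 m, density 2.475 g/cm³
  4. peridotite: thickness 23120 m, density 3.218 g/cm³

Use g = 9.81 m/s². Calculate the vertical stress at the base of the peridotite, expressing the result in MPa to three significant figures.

unconsolidated mud: 1730 kg/m³ × 9.81 m/s² × 960 m = 1.629×10^7 Pa = 16.29 MPa
loess: 1510 kg/m³ × 9.81 m/s² × 190 m = 2.814×10^6 Pa = 2.814 MPa
mudstone: 2475 kg/m³ × 9.81 m/s² × 3880 m = 9.421×10^7 Pa = 94.21 MPa
peridotite: 3218 kg/m³ × 9.81 m/s² × 23120 m = 7.299×10^8 Pa = 729.9 MPa
Total = 16.29 + 2.814 + 94.21 + 729.9 = 843.18 MPa

843 MPa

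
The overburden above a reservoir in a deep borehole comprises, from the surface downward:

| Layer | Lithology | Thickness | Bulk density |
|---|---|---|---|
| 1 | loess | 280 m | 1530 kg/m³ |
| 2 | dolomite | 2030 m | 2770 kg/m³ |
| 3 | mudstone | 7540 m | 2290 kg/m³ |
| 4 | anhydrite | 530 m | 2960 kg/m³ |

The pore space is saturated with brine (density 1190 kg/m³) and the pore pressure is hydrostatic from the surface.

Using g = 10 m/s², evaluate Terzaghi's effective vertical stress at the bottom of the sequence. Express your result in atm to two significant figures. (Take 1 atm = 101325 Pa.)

1200 atm

Overburden (lithostatic) stress σ_v:
loess: 1530 kg/m³ × 10 m/s² × 280 m = 4.284×10^6 Pa = 4.284 MPa
dolomite: 2770 kg/m³ × 10 m/s² × 2030 m = 5.623×10^7 Pa = 56.23 MPa
mudstone: 2290 kg/m³ × 10 m/s² × 7540 m = 1.727×10^8 Pa = 172.7 MPa
anhydrite: 2960 kg/m³ × 10 m/s² × 530 m = 1.569×10^7 Pa = 15.69 MPa
Total = 4.284 + 56.23 + 172.7 + 15.69 = 248.87 MPa
Pore pressure P_p = 1190 kg/m³ × 10 m/s² × 10380 m = 1.235×10^8 Pa = 123.5 MPa
Effective stress σ' = σ_v − P_p = 248.9 − 123.5 = 125.35 MPa = 1237.1 atm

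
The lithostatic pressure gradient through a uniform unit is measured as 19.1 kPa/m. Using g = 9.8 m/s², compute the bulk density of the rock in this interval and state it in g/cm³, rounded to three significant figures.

1.95 g/cm³

ρ = (dP/dz)/g = 19.1 kPa/m / 9.8 m/s² = 19100 Pa/m / 9.8 m/s² = 1949.0 kg/m³
= 1.949 g/cm³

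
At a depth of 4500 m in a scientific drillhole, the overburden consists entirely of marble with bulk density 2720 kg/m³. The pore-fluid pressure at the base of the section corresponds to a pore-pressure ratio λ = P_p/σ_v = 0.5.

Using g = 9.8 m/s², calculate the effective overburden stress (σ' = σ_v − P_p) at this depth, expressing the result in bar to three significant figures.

600 bar

Overburden (lithostatic) stress σ_v:
marble: 2720 kg/m³ × 9.8 m/s² × 4500 m = 1.200×10^8 Pa = 120.0 MPa
Pore pressure P_p = λ·σ_v = 0.5 × 120.0 MPa = 59.98 MPa
Effective stress σ' = σ_v − P_p = 120.0 − 59.98 = 59.976 MPa = 599.76 bar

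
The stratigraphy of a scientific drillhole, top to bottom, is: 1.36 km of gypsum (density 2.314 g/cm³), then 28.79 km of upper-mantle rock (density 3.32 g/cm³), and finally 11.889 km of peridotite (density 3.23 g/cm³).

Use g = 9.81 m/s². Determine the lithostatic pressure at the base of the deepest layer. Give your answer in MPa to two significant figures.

1300 MPa

gypsum: 2314 kg/m³ × 9.81 m/s² × 1360 m = 3.087×10^7 Pa = 30.87 MPa
upper-mantle rock: 3320 kg/m³ × 9.81 m/s² × 28790 m = 9.377×10^8 Pa = 937.7 MPa
peridotite: 3230 kg/m³ × 9.81 m/s² × 11889 m = 3.767×10^8 Pa = 376.7 MPa
Total = 30.87 + 937.7 + 376.7 = 1345.3 MPa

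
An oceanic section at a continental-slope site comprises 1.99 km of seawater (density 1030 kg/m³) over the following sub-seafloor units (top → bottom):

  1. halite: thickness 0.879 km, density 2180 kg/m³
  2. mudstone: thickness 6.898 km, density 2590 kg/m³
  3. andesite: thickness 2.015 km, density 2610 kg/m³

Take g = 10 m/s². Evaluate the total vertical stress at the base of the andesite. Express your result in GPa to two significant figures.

seawater: 1030 kg/m³ × 10 m/s² × 1990 m = 2.050×10^7 Pa = 0.02050 GPa
halite: 2180 kg/m³ × 10 m/s² × 879 m = 1.916×10^7 Pa = 0.01916 GPa
mudstone: 2590 kg/m³ × 10 m/s² × 6898 m = 1.787×10^8 Pa = 0.1787 GPa
andesite: 2610 kg/m³ × 10 m/s² × 2015 m = 5.259×10^7 Pa = 0.05259 GPa
Total = 0.02050 + 0.01916 + 0.1787 + 0.05259 = 0.27091 GPa

0.27 GPa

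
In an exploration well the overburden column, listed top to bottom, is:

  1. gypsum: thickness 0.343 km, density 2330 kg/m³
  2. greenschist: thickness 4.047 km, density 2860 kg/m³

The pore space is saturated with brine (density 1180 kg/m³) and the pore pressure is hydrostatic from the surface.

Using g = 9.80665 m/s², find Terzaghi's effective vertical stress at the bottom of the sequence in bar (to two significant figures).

Overburden (lithostatic) stress σ_v:
gypsum: 2330 kg/m³ × 9.80665 m/s² × 343 m = 7.837×10^6 Pa = 7.837 MPa
greenschist: 2860 kg/m³ × 9.80665 m/s² × 4047 m = 1.135×10^8 Pa = 113.5 MPa
Total = 7.837 + 113.5 = 121.34 MPa
Pore pressure P_p = 1180 kg/m³ × 9.80665 m/s² × 4390 m = 5.080×10^7 Pa = 50.80 MPa
Effective stress σ' = σ_v − P_p = 121.3 − 50.80 = 70.543 MPa = 705.43 bar

710 bar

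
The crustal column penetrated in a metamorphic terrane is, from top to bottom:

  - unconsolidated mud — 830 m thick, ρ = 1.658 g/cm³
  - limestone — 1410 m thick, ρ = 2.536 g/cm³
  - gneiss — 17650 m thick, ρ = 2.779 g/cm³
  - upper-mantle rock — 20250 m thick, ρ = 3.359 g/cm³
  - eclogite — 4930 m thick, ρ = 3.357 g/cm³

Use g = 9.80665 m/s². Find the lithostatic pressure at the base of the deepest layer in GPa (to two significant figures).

unconsolidated mud: 1658 kg/m³ × 9.80665 m/s² × 830 m = 1.350×10^7 Pa = 0.01350 GPa
limestone: 2536 kg/m³ × 9.80665 m/s² × 1410 m = 3.507×10^7 Pa = 0.03507 GPa
gneiss: 2779 kg/m³ × 9.80665 m/s² × 17650 m = 4.810×10^8 Pa = 0.4810 GPa
upper-mantle rock: 3359 kg/m³ × 9.80665 m/s² × 20250 m = 6.670×10^8 Pa = 0.6670 GPa
eclogite: 3357 kg/m³ × 9.80665 m/s² × 4930 m = 1.623×10^8 Pa = 0.1623 GPa
Total = 0.01350 + 0.03507 + 0.4810 + 0.6670 + 0.1623 = 1.3589 GPa

1.4 GPa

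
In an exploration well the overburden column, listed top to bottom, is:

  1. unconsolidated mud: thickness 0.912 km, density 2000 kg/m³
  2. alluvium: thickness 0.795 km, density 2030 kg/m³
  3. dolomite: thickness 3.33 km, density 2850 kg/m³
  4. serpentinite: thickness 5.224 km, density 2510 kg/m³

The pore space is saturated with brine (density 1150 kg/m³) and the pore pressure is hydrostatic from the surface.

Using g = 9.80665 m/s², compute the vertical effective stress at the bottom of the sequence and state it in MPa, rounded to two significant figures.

Overburden (lithostatic) stress σ_v:
unconsolidated mud: 2000 kg/m³ × 9.80665 m/s² × 912 m = 1.789×10^7 Pa = 17.89 MPa
alluvium: 2030 kg/m³ × 9.80665 m/s² × 795 m = 1.583×10^7 Pa = 15.83 MPa
dolomite: 2850 kg/m³ × 9.80665 m/s² × 3330 m = 9.307×10^7 Pa = 93.07 MPa
serpentinite: 2510 kg/m³ × 9.80665 m/s² × 5224 m = 1.286×10^8 Pa = 128.6 MPa
Total = 17.89 + 15.83 + 93.07 + 128.6 = 255.37 MPa
Pore pressure P_p = 1150 kg/m³ × 9.80665 m/s² × 10261 m = 1.157×10^8 Pa = 115.7 MPa
Effective stress σ' = σ_v − P_p = 255.4 − 115.7 = 139.65 MPa

140 MPa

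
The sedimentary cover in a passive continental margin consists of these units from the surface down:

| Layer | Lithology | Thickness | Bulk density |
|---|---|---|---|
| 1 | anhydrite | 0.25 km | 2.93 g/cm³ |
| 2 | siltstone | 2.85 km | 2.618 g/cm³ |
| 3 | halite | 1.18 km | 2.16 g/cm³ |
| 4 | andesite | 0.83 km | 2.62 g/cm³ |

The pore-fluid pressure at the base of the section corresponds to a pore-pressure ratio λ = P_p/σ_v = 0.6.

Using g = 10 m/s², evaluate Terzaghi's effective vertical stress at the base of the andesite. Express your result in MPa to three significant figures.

51.7 MPa

Overburden (lithostatic) stress σ_v:
anhydrite: 2930 kg/m³ × 10 m/s² × 250 m = 7.325×10^6 Pa = 7.325 MPa
siltstone: 2618 kg/m³ × 10 m/s² × 2850 m = 7.461×10^7 Pa = 74.61 MPa
halite: 2160 kg/m³ × 10 m/s² × 1180 m = 2.549×10^7 Pa = 25.49 MPa
andesite: 2620 kg/m³ × 10 m/s² × 830 m = 2.175×10^7 Pa = 21.75 MPa
Total = 7.325 + 74.61 + 25.49 + 21.75 = 129.17 MPa
Pore pressure P_p = λ·σ_v = 0.6 × 129.2 MPa = 77.50 MPa
Effective stress σ' = σ_v − P_p = 129.2 − 77.50 = 51.669 MPa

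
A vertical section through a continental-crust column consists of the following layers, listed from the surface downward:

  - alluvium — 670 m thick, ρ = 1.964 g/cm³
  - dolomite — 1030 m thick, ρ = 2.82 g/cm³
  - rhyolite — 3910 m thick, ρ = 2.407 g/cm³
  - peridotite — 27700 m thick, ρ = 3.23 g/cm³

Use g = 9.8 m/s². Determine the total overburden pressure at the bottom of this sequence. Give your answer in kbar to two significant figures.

10 kbar

alluvium: 1964 kg/m³ × 9.8 m/s² × 670 m = 1.290×10^7 Pa = 0.1290 kbar
dolomite: 2820 kg/m³ × 9.8 m/s² × 1030 m = 2.847×10^7 Pa = 0.2847 kbar
rhyolite: 2407 kg/m³ × 9.8 m/s² × 3910 m = 9.223×10^7 Pa = 0.9223 kbar
peridotite: 3230 kg/m³ × 9.8 m/s² × 27700 m = 8.768×10^8 Pa = 8.768 kbar
Total = 0.1290 + 0.2847 + 0.9223 + 8.768 = 10.104 kbar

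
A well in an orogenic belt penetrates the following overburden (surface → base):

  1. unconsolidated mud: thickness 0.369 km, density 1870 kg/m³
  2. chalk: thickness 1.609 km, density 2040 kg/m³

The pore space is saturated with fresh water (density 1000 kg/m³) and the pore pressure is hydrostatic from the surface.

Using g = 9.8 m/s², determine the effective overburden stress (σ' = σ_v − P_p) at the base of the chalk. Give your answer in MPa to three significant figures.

Overburden (lithostatic) stress σ_v:
unconsolidated mud: 1870 kg/m³ × 9.8 m/s² × 369 m = 6.762×10^6 Pa = 6.762 MPa
chalk: 2040 kg/m³ × 9.8 m/s² × 1609 m = 3.217×10^7 Pa = 32.17 MPa
Total = 6.762 + 32.17 = 38.929 MPa
Pore pressure P_p = 1000 kg/m³ × 9.8 m/s² × 1978 m = 1.938×10^7 Pa = 19.38 MPa
Effective stress σ' = σ_v − P_p = 38.93 − 19.38 = 19.545 MPa

19.5 MPa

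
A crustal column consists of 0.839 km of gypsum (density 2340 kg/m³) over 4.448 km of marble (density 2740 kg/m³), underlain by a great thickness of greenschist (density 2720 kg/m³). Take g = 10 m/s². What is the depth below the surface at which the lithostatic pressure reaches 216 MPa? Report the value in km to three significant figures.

Pressure at base of upper layers: 2340×10×839 + 2740×10×4448 = 1.415×10^8 Pa = 141.5 MPa
Remaining pressure to be supplied by greenschist: 2.160×10^8 − 1.415×10^8 = 7.449×10^7 Pa
Additional depth in greenschist = 7.449×10^7 Pa / (2720 kg/m³ × 10 m/s²) = 2738.7 m
Total depth = 5287 m + 2738.7 m = 8025.7 m
= 8.0257 km

8.03 km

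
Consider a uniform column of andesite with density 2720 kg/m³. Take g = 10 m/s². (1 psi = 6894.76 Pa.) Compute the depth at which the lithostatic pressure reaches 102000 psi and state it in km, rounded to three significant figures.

h = P/(ρg) = 102000 psi / (2720 kg/m³ × 10 m/s²) = 7.033×10^8 Pa / 27200 Pa/m = 25855 m
= 25.855 km

25.9 km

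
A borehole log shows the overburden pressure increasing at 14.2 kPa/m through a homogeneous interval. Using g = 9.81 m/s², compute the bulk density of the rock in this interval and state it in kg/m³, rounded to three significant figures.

1450 kg/m³

ρ = (dP/dz)/g = 14.2 kPa/m / 9.81 m/s² = 14200 Pa/m / 9.81 m/s² = 1447.5 kg/m³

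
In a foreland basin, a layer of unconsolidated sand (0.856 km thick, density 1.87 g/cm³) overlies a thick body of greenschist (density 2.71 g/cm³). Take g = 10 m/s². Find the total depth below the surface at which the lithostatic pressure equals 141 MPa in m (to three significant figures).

5470 m

Pressure at base of upper layers: 1870×10×856 = 1.601×10^7 Pa = 16.01 MPa
Remaining pressure to be supplied by greenschist: 1.410×10^8 − 1.601×10^7 = 1.250×10^8 Pa
Additional depth in greenschist = 1.250×10^8 Pa / (2710 kg/m³ × 10 m/s²) = 4612.3 m
Total depth = 856 m + 4612.3 m = 5468.3 m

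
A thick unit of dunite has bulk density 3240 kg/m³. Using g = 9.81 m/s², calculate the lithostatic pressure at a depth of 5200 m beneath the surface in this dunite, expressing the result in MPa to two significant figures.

170 MPa

dunite: 3240 kg/m³ × 9.81 m/s² × 5200 m = 1.653×10^8 Pa = 165.3 MPa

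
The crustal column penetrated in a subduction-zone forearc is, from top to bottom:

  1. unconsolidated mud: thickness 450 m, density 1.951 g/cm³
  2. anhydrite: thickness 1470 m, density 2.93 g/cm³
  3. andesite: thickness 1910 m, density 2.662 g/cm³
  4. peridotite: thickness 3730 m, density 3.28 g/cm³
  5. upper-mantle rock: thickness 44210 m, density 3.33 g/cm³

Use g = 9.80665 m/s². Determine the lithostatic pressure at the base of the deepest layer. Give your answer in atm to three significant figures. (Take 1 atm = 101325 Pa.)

unconsolidated mud: 1951 kg/m³ × 9.80665 m/s² × 450 m = 8.610×10^6 Pa = 84.97 atm
anhydrite: 2930 kg/m³ × 9.80665 m/s² × 1470 m = 4.224×10^7 Pa = 416.9 atm
andesite: 2662 kg/m³ × 9.80665 m/s² × 1910 m = 4.986×10^7 Pa = 492.1 atm
peridotite: 3280 kg/m³ × 9.80665 m/s² × 3730 m = 1.200×10^8 Pa = 1184 atm
upper-mantle rock: 3330 kg/m³ × 9.80665 m/s² × 44210 m = 1.444×10^9 Pa = 14248 atm
Total = 84.97 + 416.9 + 492.1 + 1184 + 14248 = 16427 atm

16400 atm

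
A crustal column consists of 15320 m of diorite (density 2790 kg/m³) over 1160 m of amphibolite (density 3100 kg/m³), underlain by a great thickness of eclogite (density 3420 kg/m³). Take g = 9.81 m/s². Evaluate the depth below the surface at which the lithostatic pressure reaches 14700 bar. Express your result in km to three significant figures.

46.7 km

Pressure at base of upper layers: 2790×9.81×15320 + 3100×9.81×1160 = 4.546×10^8 Pa = 4546 bar
Remaining pressure to be supplied by eclogite: 1.470×10^9 − 4.546×10^8 = 1.015×10^9 Pa
Additional depth in eclogite = 1.015×10^9 Pa / (3420 kg/m³ × 9.81 m/s²) = 30266 m
Total depth = 16480 m + 30266 m = 46746 m
= 46.746 km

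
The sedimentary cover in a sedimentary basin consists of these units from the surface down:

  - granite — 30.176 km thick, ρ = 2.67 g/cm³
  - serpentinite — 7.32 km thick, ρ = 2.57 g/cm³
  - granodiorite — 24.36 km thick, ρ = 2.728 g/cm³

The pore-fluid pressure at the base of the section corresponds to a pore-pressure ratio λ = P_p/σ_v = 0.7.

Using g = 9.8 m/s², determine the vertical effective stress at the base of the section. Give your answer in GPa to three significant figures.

0.488 GPa

Overburden (lithostatic) stress σ_v:
granite: 2670 kg/m³ × 9.8 m/s² × 30176 m = 7.896×10^8 Pa = 789.6 MPa
serpentinite: 2570 kg/m³ × 9.8 m/s² × 7320 m = 1.844×10^8 Pa = 184.4 MPa
granodiorite: 2728 kg/m³ × 9.8 m/s² × 24360 m = 6.512×10^8 Pa = 651.2 MPa
Total = 789.6 + 184.4 + 651.2 = 1625.2 MPa
Pore pressure P_p = λ·σ_v = 0.7 × 1625 MPa = 1138 MPa
Effective stress σ' = σ_v − P_p = 1625 − 1138 = 487.56 MPa = 0.48756 GPa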